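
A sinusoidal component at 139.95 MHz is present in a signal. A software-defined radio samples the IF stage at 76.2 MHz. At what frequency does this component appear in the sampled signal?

139.95 MHz mod fs = 63.75 MHz.
63.75 MHz > fs/2 = 38.1 MHz, folds to fs − 63.75 MHz = 12.45 MHz.

12.45 MHz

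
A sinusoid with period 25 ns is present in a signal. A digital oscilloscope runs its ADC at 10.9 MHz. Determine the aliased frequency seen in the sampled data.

T = 25 ns → f = 1/T = 40 MHz.
40 MHz mod fs = 7.3 MHz.
7.3 MHz > fs/2 = 5.45 MHz, folds to fs − 7.3 MHz = 3.6 MHz.

3.6 MHz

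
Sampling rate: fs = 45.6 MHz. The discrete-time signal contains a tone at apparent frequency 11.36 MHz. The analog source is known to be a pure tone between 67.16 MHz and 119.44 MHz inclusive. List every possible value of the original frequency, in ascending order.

79.84 MHz, 102.56 MHz

Frequencies that alias to 11.36 MHz are k·fs ± 11.36 MHz for integer k ≥ 0.
k=0: 11.36 MHz.
k=1: 34.24 MHz, 56.96 MHz.
k=2: 79.84 MHz, 102.56 MHz.
k=3: 125.44 MHz, 148.16 MHz.
Within [67.16 MHz, 119.44 MHz]: 79.84 MHz, 102.56 MHz.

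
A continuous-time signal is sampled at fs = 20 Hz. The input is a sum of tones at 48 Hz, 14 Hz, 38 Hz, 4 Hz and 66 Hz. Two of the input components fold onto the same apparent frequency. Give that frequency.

fs/2 = 10 Hz.
48 Hz mod fs = 8 Hz.
8 Hz ≤ fs/2 = 10 Hz, appears at 8 Hz.
14 Hz > fs/2 = 10 Hz, folds to fs − 14 Hz = 6 Hz.
38 Hz mod fs = 18 Hz.
18 Hz > fs/2 = 10 Hz, folds to fs − 18 Hz = 2 Hz.
4 Hz ≤ fs/2 = 10 Hz, passes unchanged.
66 Hz mod fs = 6 Hz.
6 Hz ≤ fs/2 = 10 Hz, appears at 6 Hz.
14 Hz and 66 Hz both map to 6 Hz.

6 Hz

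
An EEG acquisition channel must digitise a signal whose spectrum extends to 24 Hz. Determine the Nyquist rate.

Nyquist rate = 2 × 24 Hz = 48 Hz.

48 Hz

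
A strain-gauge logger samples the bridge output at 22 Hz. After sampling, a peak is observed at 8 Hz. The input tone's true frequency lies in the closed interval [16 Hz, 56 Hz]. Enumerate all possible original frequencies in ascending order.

30 Hz, 36 Hz, 52 Hz

Frequencies that alias to 8 Hz are k·fs ± 8 Hz for integer k ≥ 0.
k=0: 8 Hz.
k=1: 14 Hz, 30 Hz.
k=2: 36 Hz, 52 Hz.
k=3: 58 Hz, 74 Hz.
Within [16 Hz, 56 Hz]: 30 Hz, 36 Hz, 52 Hz.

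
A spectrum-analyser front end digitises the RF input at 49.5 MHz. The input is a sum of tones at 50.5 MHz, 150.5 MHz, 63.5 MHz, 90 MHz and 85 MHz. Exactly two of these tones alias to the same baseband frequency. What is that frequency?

14 MHz

fs/2 = 24.75 MHz.
50.5 MHz mod fs = 1 MHz.
1 MHz ≤ fs/2 = 24.75 MHz, appears at 1 MHz.
150.5 MHz mod fs = 2 MHz.
2 MHz ≤ fs/2 = 24.75 MHz, appears at 2 MHz.
63.5 MHz mod fs = 14 MHz.
14 MHz ≤ fs/2 = 24.75 MHz, appears at 14 MHz.
90 MHz mod fs = 40.5 MHz.
40.5 MHz > fs/2 = 24.75 MHz, folds to fs − 40.5 MHz = 9 MHz.
85 MHz mod fs = 35.5 MHz.
35.5 MHz > fs/2 = 24.75 MHz, folds to fs − 35.5 MHz = 14 MHz.
63.5 MHz and 85 MHz both map to 14 MHz.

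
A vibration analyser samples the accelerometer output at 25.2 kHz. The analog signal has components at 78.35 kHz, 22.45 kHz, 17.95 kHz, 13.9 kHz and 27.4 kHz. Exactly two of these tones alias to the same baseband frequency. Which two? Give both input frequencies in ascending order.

fs/2 = 12.6 kHz.
78.35 kHz mod fs = 2.75 kHz.
2.75 kHz ≤ fs/2 = 12.6 kHz, appears at 2.75 kHz.
22.45 kHz > fs/2 = 12.6 kHz, folds to fs − 22.45 kHz = 2.75 kHz.
17.95 kHz > fs/2 = 12.6 kHz, folds to fs − 17.95 kHz = 7.25 kHz.
13.9 kHz > fs/2 = 12.6 kHz, folds to fs − 13.9 kHz = 11.3 kHz.
27.4 kHz mod fs = 2.2 kHz.
2.2 kHz ≤ fs/2 = 12.6 kHz, appears at 2.2 kHz.
22.45 kHz and 78.35 kHz both map to 2.75 kHz.

22.45 kHz, 78.35 kHz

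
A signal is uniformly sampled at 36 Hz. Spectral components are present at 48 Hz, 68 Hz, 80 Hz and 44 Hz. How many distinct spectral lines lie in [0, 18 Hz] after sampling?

fs/2 = 18 Hz.
48 Hz mod fs = 12 Hz.
12 Hz ≤ fs/2 = 18 Hz, appears at 12 Hz.
68 Hz mod fs = 32 Hz.
32 Hz > fs/2 = 18 Hz, folds to fs − 32 Hz = 4 Hz.
80 Hz mod fs = 8 Hz.
8 Hz ≤ fs/2 = 18 Hz, appears at 8 Hz.
44 Hz mod fs = 8 Hz.
8 Hz ≤ fs/2 = 18 Hz, appears at 8 Hz.
Distinct values: {4 Hz, 8 Hz, 12 Hz} → 3.

3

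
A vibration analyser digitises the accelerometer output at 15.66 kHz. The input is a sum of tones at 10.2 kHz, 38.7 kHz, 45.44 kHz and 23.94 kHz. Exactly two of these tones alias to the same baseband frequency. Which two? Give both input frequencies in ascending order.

fs/2 = 7.83 kHz.
10.2 kHz > fs/2 = 7.83 kHz, folds to fs − 10.2 kHz = 5.46 kHz.
38.7 kHz mod fs = 7.38 kHz.
7.38 kHz ≤ fs/2 = 7.83 kHz, appears at 7.38 kHz.
45.44 kHz mod fs = 14.12 kHz.
14.12 kHz > fs/2 = 7.83 kHz, folds to fs − 14.12 kHz = 1.54 kHz.
23.94 kHz mod fs = 8.28 kHz.
8.28 kHz > fs/2 = 7.83 kHz, folds to fs − 8.28 kHz = 7.38 kHz.
23.94 kHz and 38.7 kHz both map to 7.38 kHz.

23.94 kHz, 38.7 kHz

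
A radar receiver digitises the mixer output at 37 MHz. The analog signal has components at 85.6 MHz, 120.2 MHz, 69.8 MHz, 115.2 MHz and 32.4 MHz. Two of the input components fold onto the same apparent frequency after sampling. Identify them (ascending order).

fs/2 = 18.5 MHz.
85.6 MHz mod fs = 11.6 MHz.
11.6 MHz ≤ fs/2 = 18.5 MHz, appears at 11.6 MHz.
120.2 MHz mod fs = 9.2 MHz.
9.2 MHz ≤ fs/2 = 18.5 MHz, appears at 9.2 MHz.
69.8 MHz mod fs = 32.8 MHz.
32.8 MHz > fs/2 = 18.5 MHz, folds to fs − 32.8 MHz = 4.2 MHz.
115.2 MHz mod fs = 4.2 MHz.
4.2 MHz ≤ fs/2 = 18.5 MHz, appears at 4.2 MHz.
32.4 MHz > fs/2 = 18.5 MHz, folds to fs − 32.4 MHz = 4.6 MHz.
69.8 MHz and 115.2 MHz both map to 4.2 MHz.

69.8 MHz, 115.2 MHz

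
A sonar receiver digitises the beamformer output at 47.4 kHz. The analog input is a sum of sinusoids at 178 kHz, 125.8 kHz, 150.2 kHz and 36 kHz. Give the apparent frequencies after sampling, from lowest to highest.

fs/2 = 23.7 kHz.
178 kHz mod fs = 35.8 kHz.
35.8 kHz > fs/2 = 23.7 kHz, folds to fs − 35.8 kHz = 11.6 kHz.
125.8 kHz mod fs = 31 kHz.
31 kHz > fs/2 = 23.7 kHz, folds to fs − 31 kHz = 16.4 kHz.
150.2 kHz mod fs = 8 kHz.
8 kHz ≤ fs/2 = 23.7 kHz, appears at 8 kHz.
36 kHz > fs/2 = 23.7 kHz, folds to fs − 36 kHz = 11.4 kHz.
Distinct values: {8 kHz, 11.4 kHz, 11.6 kHz, 16.4 kHz}.

8 kHz, 11.4 kHz, 11.6 kHz, 16.4 kHz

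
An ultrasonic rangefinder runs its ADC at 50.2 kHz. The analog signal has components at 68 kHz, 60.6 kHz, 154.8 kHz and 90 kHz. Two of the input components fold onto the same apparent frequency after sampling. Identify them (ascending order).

60.6 kHz, 90 kHz

fs/2 = 25.1 kHz.
68 kHz mod fs = 17.8 kHz.
17.8 kHz ≤ fs/2 = 25.1 kHz, appears at 17.8 kHz.
60.6 kHz mod fs = 10.4 kHz.
10.4 kHz ≤ fs/2 = 25.1 kHz, appears at 10.4 kHz.
154.8 kHz mod fs = 4.2 kHz.
4.2 kHz ≤ fs/2 = 25.1 kHz, appears at 4.2 kHz.
90 kHz mod fs = 39.8 kHz.
39.8 kHz > fs/2 = 25.1 kHz, folds to fs − 39.8 kHz = 10.4 kHz.
60.6 kHz and 90 kHz both map to 10.4 kHz.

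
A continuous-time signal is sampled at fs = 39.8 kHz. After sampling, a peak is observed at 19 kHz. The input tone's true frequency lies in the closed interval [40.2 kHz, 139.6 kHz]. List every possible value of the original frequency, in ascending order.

Frequencies that alias to 19 kHz are k·fs ± 19 kHz for integer k ≥ 0.
k=0: 19 kHz.
k=1: 20.8 kHz, 58.8 kHz.
k=2: 60.6 kHz, 98.6 kHz.
k=3: 100.4 kHz, 138.4 kHz.
k=4: 140.2 kHz, 178.2 kHz.
Within [40.2 kHz, 139.6 kHz]: 58.8 kHz, 60.6 kHz, 98.6 kHz, 100.4 kHz, 138.4 kHz.

58.8 kHz, 60.6 kHz, 98.6 kHz, 100.4 kHz, 138.4 kHz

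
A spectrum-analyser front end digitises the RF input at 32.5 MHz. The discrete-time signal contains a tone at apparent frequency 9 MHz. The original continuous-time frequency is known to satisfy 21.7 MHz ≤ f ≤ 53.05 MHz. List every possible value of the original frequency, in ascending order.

Frequencies that alias to 9 MHz are k·fs ± 9 MHz for integer k ≥ 0.
k=0: 9 MHz.
k=1: 23.5 MHz, 41.5 MHz.
k=2: 56 MHz, 74 MHz.
Within [21.7 MHz, 53.05 MHz]: 23.5 MHz, 41.5 MHz.

23.5 MHz, 41.5 MHz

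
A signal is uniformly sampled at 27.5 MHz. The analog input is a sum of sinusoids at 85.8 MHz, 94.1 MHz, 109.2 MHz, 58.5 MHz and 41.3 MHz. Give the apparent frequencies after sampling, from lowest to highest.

0.8 MHz, 3.3 MHz, 3.5 MHz, 11.6 MHz, 13.7 MHz

fs/2 = 13.75 MHz.
85.8 MHz mod fs = 3.3 MHz.
3.3 MHz ≤ fs/2 = 13.75 MHz, appears at 3.3 MHz.
94.1 MHz mod fs = 11.6 MHz.
11.6 MHz ≤ fs/2 = 13.75 MHz, appears at 11.6 MHz.
109.2 MHz mod fs = 26.7 MHz.
26.7 MHz > fs/2 = 13.75 MHz, folds to fs − 26.7 MHz = 0.8 MHz.
58.5 MHz mod fs = 3.5 MHz.
3.5 MHz ≤ fs/2 = 13.75 MHz, appears at 3.5 MHz.
41.3 MHz mod fs = 13.8 MHz.
13.8 MHz > fs/2 = 13.75 MHz, folds to fs − 13.8 MHz = 13.7 MHz.
Distinct values: {0.8 MHz, 3.3 MHz, 3.5 MHz, 11.6 MHz, 13.7 MHz}.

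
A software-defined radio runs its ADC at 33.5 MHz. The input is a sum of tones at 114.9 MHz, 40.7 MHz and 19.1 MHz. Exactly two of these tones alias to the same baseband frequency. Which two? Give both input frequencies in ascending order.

19.1 MHz, 114.9 MHz

fs/2 = 16.75 MHz.
114.9 MHz mod fs = 14.4 MHz.
14.4 MHz ≤ fs/2 = 16.75 MHz, appears at 14.4 MHz.
40.7 MHz mod fs = 7.2 MHz.
7.2 MHz ≤ fs/2 = 16.75 MHz, appears at 7.2 MHz.
19.1 MHz > fs/2 = 16.75 MHz, folds to fs − 19.1 MHz = 14.4 MHz.
19.1 MHz and 114.9 MHz both map to 14.4 MHz.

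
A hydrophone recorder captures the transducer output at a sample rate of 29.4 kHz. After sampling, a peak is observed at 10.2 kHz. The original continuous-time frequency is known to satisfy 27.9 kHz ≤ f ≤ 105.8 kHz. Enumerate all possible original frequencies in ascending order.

39.6 kHz, 48.6 kHz, 69 kHz, 78 kHz, 98.4 kHz

Frequencies that alias to 10.2 kHz are k·fs ± 10.2 kHz for integer k ≥ 0.
k=0: 10.2 kHz.
k=1: 19.2 kHz, 39.6 kHz.
k=2: 48.6 kHz, 69 kHz.
k=3: 78 kHz, 98.4 kHz.
k=4: 107.4 kHz, 127.8 kHz.
Within [27.9 kHz, 105.8 kHz]: 39.6 kHz, 48.6 kHz, 69 kHz, 78 kHz, 98.4 kHz.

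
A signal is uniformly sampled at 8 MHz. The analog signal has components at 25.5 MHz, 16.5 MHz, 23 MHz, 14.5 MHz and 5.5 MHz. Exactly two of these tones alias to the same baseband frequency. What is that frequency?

fs/2 = 4 MHz.
25.5 MHz mod fs = 1.5 MHz.
1.5 MHz ≤ fs/2 = 4 MHz, appears at 1.5 MHz.
16.5 MHz mod fs = 0.5 MHz.
0.5 MHz ≤ fs/2 = 4 MHz, appears at 0.5 MHz.
23 MHz mod fs = 7 MHz.
7 MHz > fs/2 = 4 MHz, folds to fs − 7 MHz = 1 MHz.
14.5 MHz mod fs = 6.5 MHz.
6.5 MHz > fs/2 = 4 MHz, folds to fs − 6.5 MHz = 1.5 MHz.
5.5 MHz > fs/2 = 4 MHz, folds to fs − 5.5 MHz = 2.5 MHz.
14.5 MHz and 25.5 MHz both map to 1.5 MHz.

1.5 MHz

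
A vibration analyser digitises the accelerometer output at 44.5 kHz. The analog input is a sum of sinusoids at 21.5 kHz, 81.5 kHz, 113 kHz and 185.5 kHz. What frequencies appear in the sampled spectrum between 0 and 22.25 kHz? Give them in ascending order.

7.5 kHz, 20.5 kHz, 21.5 kHz

fs/2 = 22.25 kHz.
21.5 kHz ≤ fs/2 = 22.25 kHz, passes unchanged.
81.5 kHz mod fs = 37 kHz.
37 kHz > fs/2 = 22.25 kHz, folds to fs − 37 kHz = 7.5 kHz.
113 kHz mod fs = 24 kHz.
24 kHz > fs/2 = 22.25 kHz, folds to fs − 24 kHz = 20.5 kHz.
185.5 kHz mod fs = 7.5 kHz.
7.5 kHz ≤ fs/2 = 22.25 kHz, appears at 7.5 kHz.
Distinct values: {7.5 kHz, 20.5 kHz, 21.5 kHz}.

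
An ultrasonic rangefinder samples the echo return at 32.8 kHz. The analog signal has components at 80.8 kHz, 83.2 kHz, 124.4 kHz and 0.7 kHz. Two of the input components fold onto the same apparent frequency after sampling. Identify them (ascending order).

fs/2 = 16.4 kHz.
80.8 kHz mod fs = 15.2 kHz.
15.2 kHz ≤ fs/2 = 16.4 kHz, appears at 15.2 kHz.
83.2 kHz mod fs = 17.6 kHz.
17.6 kHz > fs/2 = 16.4 kHz, folds to fs − 17.6 kHz = 15.2 kHz.
124.4 kHz mod fs = 26 kHz.
26 kHz > fs/2 = 16.4 kHz, folds to fs − 26 kHz = 6.8 kHz.
0.7 kHz ≤ fs/2 = 16.4 kHz, passes unchanged.
80.8 kHz and 83.2 kHz both map to 15.2 kHz.

80.8 kHz, 83.2 kHz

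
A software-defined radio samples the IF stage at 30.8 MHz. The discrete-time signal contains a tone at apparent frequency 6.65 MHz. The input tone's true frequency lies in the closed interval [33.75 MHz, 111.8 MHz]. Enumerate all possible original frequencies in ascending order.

37.45 MHz, 54.95 MHz, 68.25 MHz, 85.75 MHz, 99.05 MHz

Frequencies that alias to 6.65 MHz are k·fs ± 6.65 MHz for integer k ≥ 0.
k=0: 6.65 MHz.
k=1: 24.15 MHz, 37.45 MHz.
k=2: 54.95 MHz, 68.25 MHz.
k=3: 85.75 MHz, 99.05 MHz.
k=4: 116.55 MHz, 129.85 MHz.
Within [33.75 MHz, 111.8 MHz]: 37.45 MHz, 54.95 MHz, 68.25 MHz, 85.75 MHz, 99.05 MHz.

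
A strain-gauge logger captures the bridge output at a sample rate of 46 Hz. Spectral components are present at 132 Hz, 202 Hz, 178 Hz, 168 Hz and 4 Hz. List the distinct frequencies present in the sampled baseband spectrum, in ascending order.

fs/2 = 23 Hz.
132 Hz mod fs = 40 Hz.
40 Hz > fs/2 = 23 Hz, folds to fs − 40 Hz = 6 Hz.
202 Hz mod fs = 18 Hz.
18 Hz ≤ fs/2 = 23 Hz, appears at 18 Hz.
178 Hz mod fs = 40 Hz.
40 Hz > fs/2 = 23 Hz, folds to fs − 40 Hz = 6 Hz.
168 Hz mod fs = 30 Hz.
30 Hz > fs/2 = 23 Hz, folds to fs − 30 Hz = 16 Hz.
4 Hz ≤ fs/2 = 23 Hz, passes unchanged.
Distinct values: {4 Hz, 6 Hz, 16 Hz, 18 Hz}.

4 Hz, 6 Hz, 16 Hz, 18 Hz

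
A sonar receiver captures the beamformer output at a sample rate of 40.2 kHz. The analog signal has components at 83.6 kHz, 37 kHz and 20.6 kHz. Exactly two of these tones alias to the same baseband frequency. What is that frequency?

3.2 kHz

fs/2 = 20.1 kHz.
83.6 kHz mod fs = 3.2 kHz.
3.2 kHz ≤ fs/2 = 20.1 kHz, appears at 3.2 kHz.
37 kHz > fs/2 = 20.1 kHz, folds to fs − 37 kHz = 3.2 kHz.
20.6 kHz > fs/2 = 20.1 kHz, folds to fs − 20.6 kHz = 19.6 kHz.
37 kHz and 83.6 kHz both map to 3.2 kHz.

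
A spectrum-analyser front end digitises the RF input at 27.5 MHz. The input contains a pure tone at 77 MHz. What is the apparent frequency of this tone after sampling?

77 MHz mod fs = 22 MHz.
22 MHz > fs/2 = 13.75 MHz, folds to fs − 22 MHz = 5.5 MHz.

5.5 MHz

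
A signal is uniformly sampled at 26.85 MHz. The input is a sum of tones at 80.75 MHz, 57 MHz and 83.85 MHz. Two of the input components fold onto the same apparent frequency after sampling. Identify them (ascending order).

57 MHz, 83.85 MHz

fs/2 = 13.425 MHz.
80.75 MHz mod fs = 0.2 MHz.
0.2 MHz ≤ fs/2 = 13.425 MHz, appears at 0.2 MHz.
57 MHz mod fs = 3.3 MHz.
3.3 MHz ≤ fs/2 = 13.425 MHz, appears at 3.3 MHz.
83.85 MHz mod fs = 3.3 MHz.
3.3 MHz ≤ fs/2 = 13.425 MHz, appears at 3.3 MHz.
57 MHz and 83.85 MHz both map to 3.3 MHz.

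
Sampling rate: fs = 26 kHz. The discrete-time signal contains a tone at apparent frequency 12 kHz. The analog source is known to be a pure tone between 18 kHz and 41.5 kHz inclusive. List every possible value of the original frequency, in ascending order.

Frequencies that alias to 12 kHz are k·fs ± 12 kHz for integer k ≥ 0.
k=0: 12 kHz.
k=1: 14 kHz, 38 kHz.
k=2: 40 kHz, 64 kHz.
k=3: 66 kHz, 90 kHz.
Within [18 kHz, 41.5 kHz]: 38 kHz, 40 kHz.

38 kHz, 40 kHz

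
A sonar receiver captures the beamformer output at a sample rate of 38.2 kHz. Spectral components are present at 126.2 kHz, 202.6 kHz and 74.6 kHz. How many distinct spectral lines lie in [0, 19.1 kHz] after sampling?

fs/2 = 19.1 kHz.
126.2 kHz mod fs = 11.6 kHz.
11.6 kHz ≤ fs/2 = 19.1 kHz, appears at 11.6 kHz.
202.6 kHz mod fs = 11.6 kHz.
11.6 kHz ≤ fs/2 = 19.1 kHz, appears at 11.6 kHz.
74.6 kHz mod fs = 36.4 kHz.
36.4 kHz > fs/2 = 19.1 kHz, folds to fs − 36.4 kHz = 1.8 kHz.
Distinct values: {1.8 kHz, 11.6 kHz} → 2.

2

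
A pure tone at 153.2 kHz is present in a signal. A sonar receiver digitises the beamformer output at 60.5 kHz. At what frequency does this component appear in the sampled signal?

153.2 kHz mod fs = 32.2 kHz.
32.2 kHz > fs/2 = 30.25 kHz, folds to fs − 32.2 kHz = 28.3 kHz.

28.3 kHz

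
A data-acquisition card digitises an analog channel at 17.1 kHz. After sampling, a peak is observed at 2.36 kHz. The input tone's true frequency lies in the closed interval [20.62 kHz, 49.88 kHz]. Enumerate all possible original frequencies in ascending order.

Frequencies that alias to 2.36 kHz are k·fs ± 2.36 kHz for integer k ≥ 0.
k=0: 2.36 kHz.
k=1: 14.74 kHz, 19.46 kHz.
k=2: 31.84 kHz, 36.56 kHz.
k=3: 48.94 kHz, 53.66 kHz.
k=4: 66.04 kHz, 70.76 kHz.
Within [20.62 kHz, 49.88 kHz]: 31.84 kHz, 36.56 kHz, 48.94 kHz.

31.84 kHz, 36.56 kHz, 48.94 kHz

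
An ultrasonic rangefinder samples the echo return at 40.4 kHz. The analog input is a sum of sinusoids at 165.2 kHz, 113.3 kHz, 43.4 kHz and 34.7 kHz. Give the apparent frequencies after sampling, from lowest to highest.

3 kHz, 3.6 kHz, 5.7 kHz, 7.9 kHz

fs/2 = 20.2 kHz.
165.2 kHz mod fs = 3.6 kHz.
3.6 kHz ≤ fs/2 = 20.2 kHz, appears at 3.6 kHz.
113.3 kHz mod fs = 32.5 kHz.
32.5 kHz > fs/2 = 20.2 kHz, folds to fs − 32.5 kHz = 7.9 kHz.
43.4 kHz mod fs = 3 kHz.
3 kHz ≤ fs/2 = 20.2 kHz, appears at 3 kHz.
34.7 kHz > fs/2 = 20.2 kHz, folds to fs − 34.7 kHz = 5.7 kHz.
Distinct values: {3 kHz, 3.6 kHz, 5.7 kHz, 7.9 kHz}.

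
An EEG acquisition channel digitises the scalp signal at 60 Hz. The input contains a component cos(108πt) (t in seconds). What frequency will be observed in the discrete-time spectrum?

6 Hz

ω = 108π rad/s → f = ω/(2π) = 54 Hz.
54 Hz > fs/2 = 30 Hz, folds to fs − 54 Hz = 6 Hz.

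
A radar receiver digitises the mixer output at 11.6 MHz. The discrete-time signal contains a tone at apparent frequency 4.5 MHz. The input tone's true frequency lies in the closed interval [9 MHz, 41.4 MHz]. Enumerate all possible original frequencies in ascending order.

16.1 MHz, 18.7 MHz, 27.7 MHz, 30.3 MHz, 39.3 MHz

Frequencies that alias to 4.5 MHz are k·fs ± 4.5 MHz for integer k ≥ 0.
k=0: 4.5 MHz.
k=1: 7.1 MHz, 16.1 MHz.
k=2: 18.7 MHz, 27.7 MHz.
k=3: 30.3 MHz, 39.3 MHz.
k=4: 41.9 MHz, 50.9 MHz.
Within [9 MHz, 41.4 MHz]: 16.1 MHz, 18.7 MHz, 27.7 MHz, 30.3 MHz, 39.3 MHz.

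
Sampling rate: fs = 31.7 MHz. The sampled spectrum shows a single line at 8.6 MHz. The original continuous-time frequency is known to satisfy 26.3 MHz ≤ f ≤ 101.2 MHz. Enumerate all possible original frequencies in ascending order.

40.3 MHz, 54.8 MHz, 72 MHz, 86.5 MHz

Frequencies that alias to 8.6 MHz are k·fs ± 8.6 MHz for integer k ≥ 0.
k=0: 8.6 MHz.
k=1: 23.1 MHz, 40.3 MHz.
k=2: 54.8 MHz, 72 MHz.
k=3: 86.5 MHz, 103.7 MHz.
k=4: 118.2 MHz, 135.4 MHz.
Within [26.3 MHz, 101.2 MHz]: 40.3 MHz, 54.8 MHz, 72 MHz, 86.5 MHz.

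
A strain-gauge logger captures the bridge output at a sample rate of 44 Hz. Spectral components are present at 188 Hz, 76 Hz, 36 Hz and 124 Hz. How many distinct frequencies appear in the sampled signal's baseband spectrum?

fs/2 = 22 Hz.
188 Hz mod fs = 12 Hz.
12 Hz ≤ fs/2 = 22 Hz, appears at 12 Hz.
76 Hz mod fs = 32 Hz.
32 Hz > fs/2 = 22 Hz, folds to fs − 32 Hz = 12 Hz.
36 Hz > fs/2 = 22 Hz, folds to fs − 36 Hz = 8 Hz.
124 Hz mod fs = 36 Hz.
36 Hz > fs/2 = 22 Hz, folds to fs − 36 Hz = 8 Hz.
Distinct values: {8 Hz, 12 Hz} → 2.

2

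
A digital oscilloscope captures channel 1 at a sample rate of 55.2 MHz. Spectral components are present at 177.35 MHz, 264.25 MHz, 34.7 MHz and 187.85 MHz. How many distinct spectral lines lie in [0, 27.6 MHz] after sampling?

fs/2 = 27.6 MHz.
177.35 MHz mod fs = 11.75 MHz.
11.75 MHz ≤ fs/2 = 27.6 MHz, appears at 11.75 MHz.
264.25 MHz mod fs = 43.45 MHz.
43.45 MHz > fs/2 = 27.6 MHz, folds to fs − 43.45 MHz = 11.75 MHz.
34.7 MHz > fs/2 = 27.6 MHz, folds to fs − 34.7 MHz = 20.5 MHz.
187.85 MHz mod fs = 22.25 MHz.
22.25 MHz ≤ fs/2 = 27.6 MHz, appears at 22.25 MHz.
Distinct values: {11.75 MHz, 20.5 MHz, 22.25 MHz} → 3.

3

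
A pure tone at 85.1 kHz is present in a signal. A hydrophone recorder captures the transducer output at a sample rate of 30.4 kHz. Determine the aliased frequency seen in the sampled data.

85.1 kHz mod fs = 24.3 kHz.
24.3 kHz > fs/2 = 15.2 kHz, folds to fs − 24.3 kHz = 6.1 kHz.

6.1 kHz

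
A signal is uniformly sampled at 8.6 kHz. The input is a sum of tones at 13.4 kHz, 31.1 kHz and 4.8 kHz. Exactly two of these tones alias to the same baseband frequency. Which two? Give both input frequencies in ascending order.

4.8 kHz, 13.4 kHz

fs/2 = 4.3 kHz.
13.4 kHz mod fs = 4.8 kHz.
4.8 kHz > fs/2 = 4.3 kHz, folds to fs − 4.8 kHz = 3.8 kHz.
31.1 kHz mod fs = 5.3 kHz.
5.3 kHz > fs/2 = 4.3 kHz, folds to fs − 5.3 kHz = 3.3 kHz.
4.8 kHz > fs/2 = 4.3 kHz, folds to fs − 4.8 kHz = 3.8 kHz.
4.8 kHz and 13.4 kHz both map to 3.8 kHz.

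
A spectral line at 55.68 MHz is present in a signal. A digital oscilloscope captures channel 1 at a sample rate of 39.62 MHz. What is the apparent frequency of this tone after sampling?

55.68 MHz mod fs = 16.06 MHz.
16.06 MHz ≤ fs/2 = 19.81 MHz, appears at 16.06 MHz.

16.06 MHz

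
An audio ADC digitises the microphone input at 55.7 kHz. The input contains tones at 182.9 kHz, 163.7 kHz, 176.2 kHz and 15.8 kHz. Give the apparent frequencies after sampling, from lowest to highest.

fs/2 = 27.85 kHz.
182.9 kHz mod fs = 15.8 kHz.
15.8 kHz ≤ fs/2 = 27.85 kHz, appears at 15.8 kHz.
163.7 kHz mod fs = 52.3 kHz.
52.3 kHz > fs/2 = 27.85 kHz, folds to fs − 52.3 kHz = 3.4 kHz.
176.2 kHz mod fs = 9.1 kHz.
9.1 kHz ≤ fs/2 = 27.85 kHz, appears at 9.1 kHz.
15.8 kHz ≤ fs/2 = 27.85 kHz, passes unchanged.
Distinct values: {3.4 kHz, 9.1 kHz, 15.8 kHz}.

3.4 kHz, 9.1 kHz, 15.8 kHz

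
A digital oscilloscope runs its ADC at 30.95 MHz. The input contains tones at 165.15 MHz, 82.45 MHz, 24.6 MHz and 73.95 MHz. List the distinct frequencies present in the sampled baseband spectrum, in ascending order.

fs/2 = 15.475 MHz.
165.15 MHz mod fs = 10.4 MHz.
10.4 MHz ≤ fs/2 = 15.475 MHz, appears at 10.4 MHz.
82.45 MHz mod fs = 20.55 MHz.
20.55 MHz > fs/2 = 15.475 MHz, folds to fs − 20.55 MHz = 10.4 MHz.
24.6 MHz > fs/2 = 15.475 MHz, folds to fs − 24.6 MHz = 6.35 MHz.
73.95 MHz mod fs = 12.05 MHz.
12.05 MHz ≤ fs/2 = 15.475 MHz, appears at 12.05 MHz.
Distinct values: {6.35 MHz, 10.4 MHz, 12.05 MHz}.

6.35 MHz, 10.4 MHz, 12.05 MHz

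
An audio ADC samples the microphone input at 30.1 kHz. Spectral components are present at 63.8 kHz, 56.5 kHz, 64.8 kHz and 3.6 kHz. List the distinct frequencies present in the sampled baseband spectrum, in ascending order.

fs/2 = 15.05 kHz.
63.8 kHz mod fs = 3.6 kHz.
3.6 kHz ≤ fs/2 = 15.05 kHz, appears at 3.6 kHz.
56.5 kHz mod fs = 26.4 kHz.
26.4 kHz > fs/2 = 15.05 kHz, folds to fs − 26.4 kHz = 3.7 kHz.
64.8 kHz mod fs = 4.6 kHz.
4.6 kHz ≤ fs/2 = 15.05 kHz, appears at 4.6 kHz.
3.6 kHz ≤ fs/2 = 15.05 kHz, passes unchanged.
Distinct values: {3.6 kHz, 3.7 kHz, 4.6 kHz}.

3.6 kHz, 3.7 kHz, 4.6 kHz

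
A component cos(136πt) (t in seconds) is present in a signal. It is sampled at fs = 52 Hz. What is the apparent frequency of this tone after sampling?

ω = 136π rad/s → f = ω/(2π) = 68 Hz.
68 Hz mod fs = 16 Hz.
16 Hz ≤ fs/2 = 26 Hz, appears at 16 Hz.

16 Hz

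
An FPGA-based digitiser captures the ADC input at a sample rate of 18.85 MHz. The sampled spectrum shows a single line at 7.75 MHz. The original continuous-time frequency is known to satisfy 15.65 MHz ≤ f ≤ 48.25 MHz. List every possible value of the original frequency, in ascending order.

26.6 MHz, 29.95 MHz, 45.45 MHz

Frequencies that alias to 7.75 MHz are k·fs ± 7.75 MHz for integer k ≥ 0.
k=0: 7.75 MHz.
k=1: 11.1 MHz, 26.6 MHz.
k=2: 29.95 MHz, 45.45 MHz.
k=3: 48.8 MHz, 64.3 MHz.
Within [15.65 MHz, 48.25 MHz]: 26.6 MHz, 29.95 MHz, 45.45 MHz.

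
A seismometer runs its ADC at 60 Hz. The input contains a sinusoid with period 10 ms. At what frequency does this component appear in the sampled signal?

T = 10 ms → f = 1/T = 100 Hz.
100 Hz mod fs = 40 Hz.
40 Hz > fs/2 = 30 Hz, folds to fs − 40 Hz = 20 Hz.

20 Hz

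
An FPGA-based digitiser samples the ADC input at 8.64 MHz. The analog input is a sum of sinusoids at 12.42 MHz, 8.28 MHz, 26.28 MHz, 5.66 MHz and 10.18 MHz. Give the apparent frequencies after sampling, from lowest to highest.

0.36 MHz, 1.54 MHz, 2.98 MHz, 3.78 MHz

fs/2 = 4.32 MHz.
12.42 MHz mod fs = 3.78 MHz.
3.78 MHz ≤ fs/2 = 4.32 MHz, appears at 3.78 MHz.
8.28 MHz > fs/2 = 4.32 MHz, folds to fs − 8.28 MHz = 0.36 MHz.
26.28 MHz mod fs = 0.36 MHz.
0.36 MHz ≤ fs/2 = 4.32 MHz, appears at 0.36 MHz.
5.66 MHz > fs/2 = 4.32 MHz, folds to fs − 5.66 MHz = 2.98 MHz.
10.18 MHz mod fs = 1.54 MHz.
1.54 MHz ≤ fs/2 = 4.32 MHz, appears at 1.54 MHz.
Distinct values: {0.36 MHz, 1.54 MHz, 2.98 MHz, 3.78 MHz}.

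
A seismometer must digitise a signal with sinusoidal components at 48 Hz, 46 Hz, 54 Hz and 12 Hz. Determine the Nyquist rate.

Highest-frequency component: 54 Hz.
Nyquist rate = 2 × 54 Hz = 108 Hz.

108 Hz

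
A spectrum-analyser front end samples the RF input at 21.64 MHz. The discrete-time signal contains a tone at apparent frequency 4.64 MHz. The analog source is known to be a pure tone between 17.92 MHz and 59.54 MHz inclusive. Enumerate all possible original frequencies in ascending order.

Frequencies that alias to 4.64 MHz are k·fs ± 4.64 MHz for integer k ≥ 0.
k=0: 4.64 MHz.
k=1: 17 MHz, 26.28 MHz.
k=2: 38.64 MHz, 47.92 MHz.
k=3: 60.28 MHz, 69.56 MHz.
Within [17.92 MHz, 59.54 MHz]: 26.28 MHz, 38.64 MHz, 47.92 MHz.

26.28 MHz, 38.64 MHz, 47.92 MHz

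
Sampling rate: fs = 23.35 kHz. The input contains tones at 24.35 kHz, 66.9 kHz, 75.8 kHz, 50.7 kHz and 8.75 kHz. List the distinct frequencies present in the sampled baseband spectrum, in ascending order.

1 kHz, 3.15 kHz, 4 kHz, 5.75 kHz, 8.75 kHz

fs/2 = 11.675 kHz.
24.35 kHz mod fs = 1 kHz.
1 kHz ≤ fs/2 = 11.675 kHz, appears at 1 kHz.
66.9 kHz mod fs = 20.2 kHz.
20.2 kHz > fs/2 = 11.675 kHz, folds to fs − 20.2 kHz = 3.15 kHz.
75.8 kHz mod fs = 5.75 kHz.
5.75 kHz ≤ fs/2 = 11.675 kHz, appears at 5.75 kHz.
50.7 kHz mod fs = 4 kHz.
4 kHz ≤ fs/2 = 11.675 kHz, appears at 4 kHz.
8.75 kHz ≤ fs/2 = 11.675 kHz, passes unchanged.
Distinct values: {1 kHz, 3.15 kHz, 4 kHz, 5.75 kHz, 8.75 kHz}.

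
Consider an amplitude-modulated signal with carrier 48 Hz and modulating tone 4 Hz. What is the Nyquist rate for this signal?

AM sidebands sit at fc ± fm = 44 Hz and 52 Hz.
Highest-frequency component: 52 Hz.
Nyquist rate = 2 × 52 Hz = 104 Hz.

104 Hz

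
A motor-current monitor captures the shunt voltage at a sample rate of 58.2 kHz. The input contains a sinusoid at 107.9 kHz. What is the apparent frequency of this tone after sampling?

8.5 kHz

107.9 kHz mod fs = 49.7 kHz.
49.7 kHz > fs/2 = 29.1 kHz, folds to fs − 49.7 kHz = 8.5 kHz.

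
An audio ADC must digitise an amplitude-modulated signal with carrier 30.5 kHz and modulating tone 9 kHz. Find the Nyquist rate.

79 kHz

AM sidebands sit at fc ± fm = 21.5 kHz and 39.5 kHz.
Highest-frequency component: 39.5 kHz.
Nyquist rate = 2 × 39.5 kHz = 79 kHz.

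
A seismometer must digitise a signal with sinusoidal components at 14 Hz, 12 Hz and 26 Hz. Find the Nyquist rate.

52 Hz

Highest-frequency component: 26 Hz.
Nyquist rate = 2 × 26 Hz = 52 Hz.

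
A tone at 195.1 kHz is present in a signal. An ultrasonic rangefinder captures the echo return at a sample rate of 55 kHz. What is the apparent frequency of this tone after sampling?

195.1 kHz mod fs = 30.1 kHz.
30.1 kHz > fs/2 = 27.5 kHz, folds to fs − 30.1 kHz = 24.9 kHz.

24.9 kHz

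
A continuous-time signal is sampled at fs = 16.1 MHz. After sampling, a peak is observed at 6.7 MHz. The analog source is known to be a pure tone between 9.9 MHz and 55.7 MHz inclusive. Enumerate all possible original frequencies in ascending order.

22.8 MHz, 25.5 MHz, 38.9 MHz, 41.6 MHz, 55 MHz

Frequencies that alias to 6.7 MHz are k·fs ± 6.7 MHz for integer k ≥ 0.
k=0: 6.7 MHz.
k=1: 9.4 MHz, 22.8 MHz.
k=2: 25.5 MHz, 38.9 MHz.
k=3: 41.6 MHz, 55 MHz.
k=4: 57.7 MHz, 71.1 MHz.
Within [9.9 MHz, 55.7 MHz]: 22.8 MHz, 25.5 MHz, 38.9 MHz, 41.6 MHz, 55 MHz.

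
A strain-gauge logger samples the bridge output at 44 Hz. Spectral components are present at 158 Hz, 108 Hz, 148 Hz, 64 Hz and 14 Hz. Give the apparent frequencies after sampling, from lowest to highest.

fs/2 = 22 Hz.
158 Hz mod fs = 26 Hz.
26 Hz > fs/2 = 22 Hz, folds to fs − 26 Hz = 18 Hz.
108 Hz mod fs = 20 Hz.
20 Hz ≤ fs/2 = 22 Hz, appears at 20 Hz.
148 Hz mod fs = 16 Hz.
16 Hz ≤ fs/2 = 22 Hz, appears at 16 Hz.
64 Hz mod fs = 20 Hz.
20 Hz ≤ fs/2 = 22 Hz, appears at 20 Hz.
14 Hz ≤ fs/2 = 22 Hz, passes unchanged.
Distinct values: {14 Hz, 16 Hz, 18 Hz, 20 Hz}.

14 Hz, 16 Hz, 18 Hz, 20 Hz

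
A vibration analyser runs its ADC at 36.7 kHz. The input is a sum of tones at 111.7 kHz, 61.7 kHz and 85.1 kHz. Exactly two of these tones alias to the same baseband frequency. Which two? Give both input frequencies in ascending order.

fs/2 = 18.35 kHz.
111.7 kHz mod fs = 1.6 kHz.
1.6 kHz ≤ fs/2 = 18.35 kHz, appears at 1.6 kHz.
61.7 kHz mod fs = 25 kHz.
25 kHz > fs/2 = 18.35 kHz, folds to fs − 25 kHz = 11.7 kHz.
85.1 kHz mod fs = 11.7 kHz.
11.7 kHz ≤ fs/2 = 18.35 kHz, appears at 11.7 kHz.
61.7 kHz and 85.1 kHz both map to 11.7 kHz.

61.7 kHz, 85.1 kHz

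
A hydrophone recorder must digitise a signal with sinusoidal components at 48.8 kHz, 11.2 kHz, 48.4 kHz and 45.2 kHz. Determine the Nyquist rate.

97.6 kHz

Highest-frequency component: 48.8 kHz.
Nyquist rate = 2 × 48.8 kHz = 97.6 kHz.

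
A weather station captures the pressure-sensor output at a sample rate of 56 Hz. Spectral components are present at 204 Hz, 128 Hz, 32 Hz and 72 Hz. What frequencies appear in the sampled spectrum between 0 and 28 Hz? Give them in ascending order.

fs/2 = 28 Hz.
204 Hz mod fs = 36 Hz.
36 Hz > fs/2 = 28 Hz, folds to fs − 36 Hz = 20 Hz.
128 Hz mod fs = 16 Hz.
16 Hz ≤ fs/2 = 28 Hz, appears at 16 Hz.
32 Hz > fs/2 = 28 Hz, folds to fs − 32 Hz = 24 Hz.
72 Hz mod fs = 16 Hz.
16 Hz ≤ fs/2 = 28 Hz, appears at 16 Hz.
Distinct values: {16 Hz, 20 Hz, 24 Hz}.

16 Hz, 20 Hz, 24 Hz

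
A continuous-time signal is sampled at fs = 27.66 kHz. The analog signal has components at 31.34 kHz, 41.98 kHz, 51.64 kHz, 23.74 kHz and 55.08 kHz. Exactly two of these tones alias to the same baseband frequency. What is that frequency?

3.68 kHz

fs/2 = 13.83 kHz.
31.34 kHz mod fs = 3.68 kHz.
3.68 kHz ≤ fs/2 = 13.83 kHz, appears at 3.68 kHz.
41.98 kHz mod fs = 14.32 kHz.
14.32 kHz > fs/2 = 13.83 kHz, folds to fs − 14.32 kHz = 13.34 kHz.
51.64 kHz mod fs = 23.98 kHz.
23.98 kHz > fs/2 = 13.83 kHz, folds to fs − 23.98 kHz = 3.68 kHz.
23.74 kHz > fs/2 = 13.83 kHz, folds to fs − 23.74 kHz = 3.92 kHz.
55.08 kHz mod fs = 27.42 kHz.
27.42 kHz > fs/2 = 13.83 kHz, folds to fs − 27.42 kHz = 0.24 kHz.
31.34 kHz and 51.64 kHz both map to 3.68 kHz.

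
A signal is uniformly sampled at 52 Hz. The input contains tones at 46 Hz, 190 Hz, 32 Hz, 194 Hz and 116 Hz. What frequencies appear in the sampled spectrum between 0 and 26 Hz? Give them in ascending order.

fs/2 = 26 Hz.
46 Hz > fs/2 = 26 Hz, folds to fs − 46 Hz = 6 Hz.
190 Hz mod fs = 34 Hz.
34 Hz > fs/2 = 26 Hz, folds to fs − 34 Hz = 18 Hz.
32 Hz > fs/2 = 26 Hz, folds to fs − 32 Hz = 20 Hz.
194 Hz mod fs = 38 Hz.
38 Hz > fs/2 = 26 Hz, folds to fs − 38 Hz = 14 Hz.
116 Hz mod fs = 12 Hz.
12 Hz ≤ fs/2 = 26 Hz, appears at 12 Hz.
Distinct values: {6 Hz, 12 Hz, 14 Hz, 18 Hz, 20 Hz}.

6 Hz, 12 Hz, 14 Hz, 18 Hz, 20 Hz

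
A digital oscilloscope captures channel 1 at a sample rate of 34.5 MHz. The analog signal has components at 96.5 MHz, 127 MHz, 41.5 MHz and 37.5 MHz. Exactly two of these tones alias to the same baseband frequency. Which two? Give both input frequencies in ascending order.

41.5 MHz, 96.5 MHz

fs/2 = 17.25 MHz.
96.5 MHz mod fs = 27.5 MHz.
27.5 MHz > fs/2 = 17.25 MHz, folds to fs − 27.5 MHz = 7 MHz.
127 MHz mod fs = 23.5 MHz.
23.5 MHz > fs/2 = 17.25 MHz, folds to fs − 23.5 MHz = 11 MHz.
41.5 MHz mod fs = 7 MHz.
7 MHz ≤ fs/2 = 17.25 MHz, appears at 7 MHz.
37.5 MHz mod fs = 3 MHz.
3 MHz ≤ fs/2 = 17.25 MHz, appears at 3 MHz.
41.5 MHz and 96.5 MHz both map to 7 MHz.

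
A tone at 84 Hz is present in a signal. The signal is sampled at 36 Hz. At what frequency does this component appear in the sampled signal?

12 Hz

84 Hz mod fs = 12 Hz.
12 Hz ≤ fs/2 = 18 Hz, appears at 12 Hz.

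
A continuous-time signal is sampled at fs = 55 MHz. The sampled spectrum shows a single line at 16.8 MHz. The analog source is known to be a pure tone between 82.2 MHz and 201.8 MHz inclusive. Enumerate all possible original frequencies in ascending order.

Frequencies that alias to 16.8 MHz are k·fs ± 16.8 MHz for integer k ≥ 0.
k=0: 16.8 MHz.
k=1: 38.2 MHz, 71.8 MHz.
k=2: 93.2 MHz, 126.8 MHz.
k=3: 148.2 MHz, 181.8 MHz.
k=4: 203.2 MHz, 236.8 MHz.
Within [82.2 MHz, 201.8 MHz]: 93.2 MHz, 126.8 MHz, 148.2 MHz, 181.8 MHz.

93.2 MHz, 126.8 MHz, 148.2 MHz, 181.8 MHz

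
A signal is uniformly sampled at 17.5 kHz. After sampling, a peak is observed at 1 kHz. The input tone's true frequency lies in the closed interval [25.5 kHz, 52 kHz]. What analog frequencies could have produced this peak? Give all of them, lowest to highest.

Frequencies that alias to 1 kHz are k·fs ± 1 kHz for integer k ≥ 0.
k=0: 1 kHz.
k=1: 16.5 kHz, 18.5 kHz.
k=2: 34 kHz, 36 kHz.
k=3: 51.5 kHz, 53.5 kHz.
k=4: 69 kHz, 71 kHz.
Within [25.5 kHz, 52 kHz]: 34 kHz, 36 kHz, 51.5 kHz.

34 kHz, 36 kHz, 51.5 kHz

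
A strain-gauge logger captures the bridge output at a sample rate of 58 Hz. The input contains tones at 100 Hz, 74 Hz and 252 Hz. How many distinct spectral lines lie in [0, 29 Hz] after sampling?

fs/2 = 29 Hz.
100 Hz mod fs = 42 Hz.
42 Hz > fs/2 = 29 Hz, folds to fs − 42 Hz = 16 Hz.
74 Hz mod fs = 16 Hz.
16 Hz ≤ fs/2 = 29 Hz, appears at 16 Hz.
252 Hz mod fs = 20 Hz.
20 Hz ≤ fs/2 = 29 Hz, appears at 20 Hz.
Distinct values: {16 Hz, 20 Hz} → 2.

2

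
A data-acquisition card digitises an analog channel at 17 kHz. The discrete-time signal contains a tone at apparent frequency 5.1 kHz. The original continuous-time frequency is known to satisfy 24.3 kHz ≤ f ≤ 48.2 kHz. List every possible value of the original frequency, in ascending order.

28.9 kHz, 39.1 kHz, 45.9 kHz

Frequencies that alias to 5.1 kHz are k·fs ± 5.1 kHz for integer k ≥ 0.
k=0: 5.1 kHz.
k=1: 11.9 kHz, 22.1 kHz.
k=2: 28.9 kHz, 39.1 kHz.
k=3: 45.9 kHz, 56.1 kHz.
k=4: 62.9 kHz, 73.1 kHz.
Within [24.3 kHz, 48.2 kHz]: 28.9 kHz, 39.1 kHz, 45.9 kHz.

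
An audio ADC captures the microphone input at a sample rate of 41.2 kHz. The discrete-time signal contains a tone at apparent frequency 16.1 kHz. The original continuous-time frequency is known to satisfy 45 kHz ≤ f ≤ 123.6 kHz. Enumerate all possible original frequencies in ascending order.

57.3 kHz, 66.3 kHz, 98.5 kHz, 107.5 kHz

Frequencies that alias to 16.1 kHz are k·fs ± 16.1 kHz for integer k ≥ 0.
k=0: 16.1 kHz.
k=1: 25.1 kHz, 57.3 kHz.
k=2: 66.3 kHz, 98.5 kHz.
k=3: 107.5 kHz, 139.7 kHz.
k=4: 148.7 kHz, 180.9 kHz.
Within [45 kHz, 123.6 kHz]: 57.3 kHz, 66.3 kHz, 98.5 kHz, 107.5 kHz.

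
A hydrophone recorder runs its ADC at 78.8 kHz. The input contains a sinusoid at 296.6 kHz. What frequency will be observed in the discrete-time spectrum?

296.6 kHz mod fs = 60.2 kHz.
60.2 kHz > fs/2 = 39.4 kHz, folds to fs − 60.2 kHz = 18.6 kHz.

18.6 kHz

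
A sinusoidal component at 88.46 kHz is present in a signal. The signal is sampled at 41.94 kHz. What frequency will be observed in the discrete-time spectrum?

4.58 kHz

88.46 kHz mod fs = 4.58 kHz.
4.58 kHz ≤ fs/2 = 20.97 kHz, appears at 4.58 kHz.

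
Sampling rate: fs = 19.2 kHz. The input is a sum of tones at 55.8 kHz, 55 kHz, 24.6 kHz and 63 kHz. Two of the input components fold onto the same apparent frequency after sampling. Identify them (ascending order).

24.6 kHz, 63 kHz

fs/2 = 9.6 kHz.
55.8 kHz mod fs = 17.4 kHz.
17.4 kHz > fs/2 = 9.6 kHz, folds to fs − 17.4 kHz = 1.8 kHz.
55 kHz mod fs = 16.6 kHz.
16.6 kHz > fs/2 = 9.6 kHz, folds to fs − 16.6 kHz = 2.6 kHz.
24.6 kHz mod fs = 5.4 kHz.
5.4 kHz ≤ fs/2 = 9.6 kHz, appears at 5.4 kHz.
63 kHz mod fs = 5.4 kHz.
5.4 kHz ≤ fs/2 = 9.6 kHz, appears at 5.4 kHz.
24.6 kHz and 63 kHz both map to 5.4 kHz.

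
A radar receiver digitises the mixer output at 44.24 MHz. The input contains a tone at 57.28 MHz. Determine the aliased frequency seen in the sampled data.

57.28 MHz mod fs = 13.04 MHz.
13.04 MHz ≤ fs/2 = 22.12 MHz, appears at 13.04 MHz.

13.04 MHz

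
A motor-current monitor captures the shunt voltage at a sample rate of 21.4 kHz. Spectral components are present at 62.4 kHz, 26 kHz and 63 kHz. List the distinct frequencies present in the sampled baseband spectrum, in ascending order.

fs/2 = 10.7 kHz.
62.4 kHz mod fs = 19.6 kHz.
19.6 kHz > fs/2 = 10.7 kHz, folds to fs − 19.6 kHz = 1.8 kHz.
26 kHz mod fs = 4.6 kHz.
4.6 kHz ≤ fs/2 = 10.7 kHz, appears at 4.6 kHz.
63 kHz mod fs = 20.2 kHz.
20.2 kHz > fs/2 = 10.7 kHz, folds to fs − 20.2 kHz = 1.2 kHz.
Distinct values: {1.2 kHz, 1.8 kHz, 4.6 kHz}.

1.2 kHz, 1.8 kHz, 4.6 kHz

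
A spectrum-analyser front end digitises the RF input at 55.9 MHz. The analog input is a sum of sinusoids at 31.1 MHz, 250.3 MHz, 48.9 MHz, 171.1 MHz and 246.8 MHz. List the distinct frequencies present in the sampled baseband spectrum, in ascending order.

fs/2 = 27.95 MHz.
31.1 MHz > fs/2 = 27.95 MHz, folds to fs − 31.1 MHz = 24.8 MHz.
250.3 MHz mod fs = 26.7 MHz.
26.7 MHz ≤ fs/2 = 27.95 MHz, appears at 26.7 MHz.
48.9 MHz > fs/2 = 27.95 MHz, folds to fs − 48.9 MHz = 7 MHz.
171.1 MHz mod fs = 3.4 MHz.
3.4 MHz ≤ fs/2 = 27.95 MHz, appears at 3.4 MHz.
246.8 MHz mod fs = 23.2 MHz.
23.2 MHz ≤ fs/2 = 27.95 MHz, appears at 23.2 MHz.
Distinct values: {3.4 MHz, 7 MHz, 23.2 MHz, 24.8 MHz, 26.7 MHz}.

3.4 MHz, 7 MHz, 23.2 MHz, 24.8 MHz, 26.7 MHz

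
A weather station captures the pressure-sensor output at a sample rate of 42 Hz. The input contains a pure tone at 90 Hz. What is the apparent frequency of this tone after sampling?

90 Hz mod fs = 6 Hz.
6 Hz ≤ fs/2 = 21 Hz, appears at 6 Hz.

6 Hz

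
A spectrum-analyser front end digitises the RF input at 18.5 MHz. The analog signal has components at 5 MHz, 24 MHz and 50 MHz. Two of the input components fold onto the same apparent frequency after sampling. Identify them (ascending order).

fs/2 = 9.25 MHz.
5 MHz ≤ fs/2 = 9.25 MHz, passes unchanged.
24 MHz mod fs = 5.5 MHz.
5.5 MHz ≤ fs/2 = 9.25 MHz, appears at 5.5 MHz.
50 MHz mod fs = 13 MHz.
13 MHz > fs/2 = 9.25 MHz, folds to fs − 13 MHz = 5.5 MHz.
24 MHz and 50 MHz both map to 5.5 MHz.

24 MHz, 50 MHz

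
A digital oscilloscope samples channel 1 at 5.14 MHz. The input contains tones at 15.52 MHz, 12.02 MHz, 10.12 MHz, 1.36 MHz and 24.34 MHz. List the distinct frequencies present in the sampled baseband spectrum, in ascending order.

0.1 MHz, 0.16 MHz, 1.36 MHz, 1.74 MHz

fs/2 = 2.57 MHz.
15.52 MHz mod fs = 0.1 MHz.
0.1 MHz ≤ fs/2 = 2.57 MHz, appears at 0.1 MHz.
12.02 MHz mod fs = 1.74 MHz.
1.74 MHz ≤ fs/2 = 2.57 MHz, appears at 1.74 MHz.
10.12 MHz mod fs = 4.98 MHz.
4.98 MHz > fs/2 = 2.57 MHz, folds to fs − 4.98 MHz = 0.16 MHz.
1.36 MHz ≤ fs/2 = 2.57 MHz, passes unchanged.
24.34 MHz mod fs = 3.78 MHz.
3.78 MHz > fs/2 = 2.57 MHz, folds to fs − 3.78 MHz = 1.36 MHz.
Distinct values: {0.1 MHz, 0.16 MHz, 1.36 MHz, 1.74 MHz}.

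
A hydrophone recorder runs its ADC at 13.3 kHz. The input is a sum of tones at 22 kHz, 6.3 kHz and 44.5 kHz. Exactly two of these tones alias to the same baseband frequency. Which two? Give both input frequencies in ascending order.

fs/2 = 6.65 kHz.
22 kHz mod fs = 8.7 kHz.
8.7 kHz > fs/2 = 6.65 kHz, folds to fs − 8.7 kHz = 4.6 kHz.
6.3 kHz ≤ fs/2 = 6.65 kHz, passes unchanged.
44.5 kHz mod fs = 4.6 kHz.
4.6 kHz ≤ fs/2 = 6.65 kHz, appears at 4.6 kHz.
22 kHz and 44.5 kHz both map to 4.6 kHz.

22 kHz, 44.5 kHz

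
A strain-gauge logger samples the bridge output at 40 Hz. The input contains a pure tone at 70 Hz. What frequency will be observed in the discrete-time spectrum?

70 Hz mod fs = 30 Hz.
30 Hz > fs/2 = 20 Hz, folds to fs − 30 Hz = 10 Hz.

10 Hz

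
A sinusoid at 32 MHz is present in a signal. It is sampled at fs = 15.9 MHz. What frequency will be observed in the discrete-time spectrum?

32 MHz mod fs = 0.2 MHz.
0.2 MHz ≤ fs/2 = 7.95 MHz, appears at 0.2 MHz.

0.2 MHz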